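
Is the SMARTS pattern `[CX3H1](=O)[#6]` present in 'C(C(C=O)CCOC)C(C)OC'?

Yes

The pattern [CX3H1](=O)[#6] describes an sp2 carbon with one H, double-bonded to O and single-bonded to carbon — an aldehyde.
The molecule carries an aldehyde (-CHO), whose atoms satisfy every constraint of the query, so the pattern matches.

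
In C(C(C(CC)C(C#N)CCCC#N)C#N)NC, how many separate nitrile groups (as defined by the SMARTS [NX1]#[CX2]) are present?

[NX1]#[CX2] is the SMARTS for a nitrile: a nitrogen triple-bonded to a two-connected carbon.
The molecule carries 3 separate instances of a nitrile (-C#N) meeting every constraint; each maps to a distinct set of atoms, giving 3 matches.

3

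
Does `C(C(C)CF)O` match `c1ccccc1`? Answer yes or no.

No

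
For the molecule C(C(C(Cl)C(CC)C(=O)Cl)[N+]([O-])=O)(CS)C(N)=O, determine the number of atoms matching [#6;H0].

The query [#6;H0] means: any carbon with no attached hydrogen.
Check the 18 heavy atoms by environment: 2× C (H2) → no; 4× C (H1) → no; 2× Cl (H0) → no; 1× C (H3) → no; 2× C (H0) → match; 3× O (H0) → no; 1× S (H1) → no; 1× N (charge +1, H0) → no; 1× O (charge -1, H0) → no; 1× N (H2) → no.
That gives 2 matching atoms.

2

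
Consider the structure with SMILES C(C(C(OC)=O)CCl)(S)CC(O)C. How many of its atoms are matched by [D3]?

4

The query [D3] means: atom with exactly three heavy-atom neighbours.
Check the 13 heavy atoms by environment: 2× C (D1) → no; 4× C (D3) → match; 2× C (D2) → no; 2× O (D1) → no; 1× O (D2) → no; 1× S (D1) → no; 1× Cl (D1) → no.
That gives 4 matching atoms.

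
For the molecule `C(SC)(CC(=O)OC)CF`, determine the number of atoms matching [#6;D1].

2

Check the 10 heavy atoms by environment: 2× C (D2) → no; 2× C (D3) → no; 1× F (D1) → no; 1× O (D1) → no; 1× O (D2) → no; 2× C (D1) → match; 1× S (D2) → no.
That gives 2 matching atoms.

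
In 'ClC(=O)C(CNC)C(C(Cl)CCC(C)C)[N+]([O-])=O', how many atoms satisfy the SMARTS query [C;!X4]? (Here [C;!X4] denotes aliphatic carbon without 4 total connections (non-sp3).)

Check the 18 heavy atoms by environment: 10× C (X4) → no; 2× Cl (X1) → no; 1× N (charge +1, X3) → no; 1× O (charge -1, X1) → no; 2× O (X1) → no; 1× C (X3) → match; 1× N (X3) → no.
That gives 1 matching atom.

1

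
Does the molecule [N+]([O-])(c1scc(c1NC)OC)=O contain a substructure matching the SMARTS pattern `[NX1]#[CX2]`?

No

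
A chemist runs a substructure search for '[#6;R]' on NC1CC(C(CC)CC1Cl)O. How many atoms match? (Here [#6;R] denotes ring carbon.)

6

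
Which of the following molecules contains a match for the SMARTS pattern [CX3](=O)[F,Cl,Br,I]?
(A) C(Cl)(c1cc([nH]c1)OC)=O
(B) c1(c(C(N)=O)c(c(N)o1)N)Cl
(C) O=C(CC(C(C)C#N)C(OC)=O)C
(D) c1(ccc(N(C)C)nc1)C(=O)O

A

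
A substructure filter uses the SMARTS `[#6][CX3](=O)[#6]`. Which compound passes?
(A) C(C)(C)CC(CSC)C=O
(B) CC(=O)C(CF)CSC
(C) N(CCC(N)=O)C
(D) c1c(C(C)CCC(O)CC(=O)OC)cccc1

[#6][CX3](=O)[#6] describes a carbonyl carbon (no H) flanked by two carbons (a ketone).
(A) has an aldehyde (-CHO) but the carbonyl carbon has H1, so it is not flanked by two carbons.
(B) contains an acetyl/ketone group (-C(=O)CH3), which satisfies every atom and bond constraint.
(C) has a primary amide (-C(=O)NH2) but one neighbour of the carbonyl carbon is N, not C.
(D) has a methyl-ester group (-C(=O)OCH3) but one neighbour of the carbonyl carbon is O, not C.
So the answer is (B).

B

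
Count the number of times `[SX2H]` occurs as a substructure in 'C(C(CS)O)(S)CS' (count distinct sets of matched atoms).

[SX2H] is the SMARTS for a thiol: an aliphatic sulfur with two connections, one being H.
The molecule carries 3 separate instances of a thiol (-SH) meeting every constraint; each maps to a distinct set of atoms, giving 3 matches.

3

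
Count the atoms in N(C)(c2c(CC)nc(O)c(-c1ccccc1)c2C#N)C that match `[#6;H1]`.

5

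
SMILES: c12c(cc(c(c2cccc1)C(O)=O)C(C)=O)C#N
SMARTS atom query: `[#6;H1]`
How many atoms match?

The query [#6;H1] means: any carbon bearing exactly one hydrogen.
Check the 18 heavy atoms by environment: 5× c (aromatic, H0) → no; 5× c (aromatic, H1) → match; 3× C (H0) → no; 1× N (H0) → no; 2× O (H0) → no; 1× O (H1) → no; 1× C (H3) → no.
That gives 5 matching atoms.

5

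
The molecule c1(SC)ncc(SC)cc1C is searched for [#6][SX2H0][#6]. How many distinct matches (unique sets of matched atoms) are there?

[#6][SX2H0][#6] is the SMARTS for a thioether: an aliphatic sulfur bridging two carbons with no H on the sulfur.
The molecule carries 2 separate instances of a methylthio ether (-SCH3) meeting every constraint; each maps to a distinct set of atoms, giving 2 matches.

2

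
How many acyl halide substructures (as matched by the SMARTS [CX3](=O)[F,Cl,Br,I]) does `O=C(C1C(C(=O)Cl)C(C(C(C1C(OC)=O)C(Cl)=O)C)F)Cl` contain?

3

[CX3](=O)[F,Cl,Br,I] is the SMARTS for an acyl halide: a carbonyl carbon bonded to a halogen.
The molecule carries 3 separate instances of an acyl chloride (-C(=O)Cl) meeting every constraint; each maps to a distinct set of atoms, giving 3 matches.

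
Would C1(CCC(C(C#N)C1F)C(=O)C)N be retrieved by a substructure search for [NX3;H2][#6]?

Yes

The pattern [NX3;H2][#6] describes a trivalent nitrogen with two H attached to carbon — a primary amine.
The molecule carries a primary amino group (-NH2), whose atoms satisfy every constraint of the query, so the pattern matches.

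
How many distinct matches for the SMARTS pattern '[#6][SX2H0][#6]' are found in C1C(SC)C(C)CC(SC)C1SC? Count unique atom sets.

3

[#6][SX2H0][#6] is the SMARTS for a thioether: an aliphatic sulfur bridging two carbons with no H on the sulfur.
The molecule carries 3 separate instances of a methylthio ether (-SCH3) meeting every constraint; each maps to a distinct set of atoms, giving 3 matches.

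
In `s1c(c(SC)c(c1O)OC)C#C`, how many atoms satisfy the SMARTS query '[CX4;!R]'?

The query [CX4;!R] means: aliphatic carbon with four total connections, not in a ring.
Check the 12 heavy atoms by environment: 1× s (aromatic, X2, in 5-ring) → no; 4× c (aromatic, X3, in 5-ring) → no; 2× C (X2, acyclic) → no; 2× O (X2, acyclic) → no; 2× C (X4, acyclic) → match; 1× S (X2, acyclic) → no.
That gives 2 matching atoms.

2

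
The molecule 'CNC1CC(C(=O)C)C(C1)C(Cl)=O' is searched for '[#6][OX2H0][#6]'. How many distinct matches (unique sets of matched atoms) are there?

[#6][OX2H0][#6] is the SMARTS for an ether: an aliphatic oxygen bridging two carbons with no H on the oxygen.
No fragment in the molecule satisfies every constraint, giving 0 matches.

0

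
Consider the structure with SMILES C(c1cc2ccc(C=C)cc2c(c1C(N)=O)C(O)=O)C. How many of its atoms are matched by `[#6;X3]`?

14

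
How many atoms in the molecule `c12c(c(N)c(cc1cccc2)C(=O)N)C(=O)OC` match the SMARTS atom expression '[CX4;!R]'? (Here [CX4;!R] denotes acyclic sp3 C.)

1

The query [CX4;!R] means: aliphatic carbon with four total connections, not in a ring.
Check the 18 heavy atoms by environment: 10× c (aromatic, X3, in 6-ring) → no; 2× N (X3, acyclic) → no; 2× C (X3, acyclic) → no; 2× O (X1, acyclic) → no; 1× O (X2, acyclic) → no; 1× C (X4, acyclic) → match.
That gives 1 matching atom.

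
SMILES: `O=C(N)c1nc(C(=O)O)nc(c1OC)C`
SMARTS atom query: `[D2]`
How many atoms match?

The query [D2] means: atom with exactly two heavy-atom neighbours.
Check the 15 heavy atoms by environment: 2× n (aromatic, D2) → match; 4× c (aromatic, D3) → no; 2× C (D3) → no; 3× O (D1) → no; 1× N (D1) → no; 1× O (D2) → match; 2× C (D1) → no.
Summing the matching environments: 2 + 1 = 3 matching atoms.

3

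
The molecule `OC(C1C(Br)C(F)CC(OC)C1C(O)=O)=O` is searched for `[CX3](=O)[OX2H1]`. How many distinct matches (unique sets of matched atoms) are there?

2

[CX3](=O)[OX2H1] is the SMARTS for a carboxylic acid: an sp2 carbon double-bonded to O and single-bonded to an -OH oxygen.
The molecule carries 2 separate instances of a carboxylic acid group (-C(=O)OH) meeting every constraint; each maps to a distinct set of atoms, giving 2 matches.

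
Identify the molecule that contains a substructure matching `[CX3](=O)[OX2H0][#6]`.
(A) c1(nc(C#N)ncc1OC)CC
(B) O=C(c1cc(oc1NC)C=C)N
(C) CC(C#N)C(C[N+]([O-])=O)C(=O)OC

C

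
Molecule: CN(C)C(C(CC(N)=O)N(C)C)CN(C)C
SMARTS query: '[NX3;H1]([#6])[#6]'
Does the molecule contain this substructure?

No

The pattern [NX3;H1]([#6])[#6] describes a trivalent nitrogen with one H, bonded to two carbons — a secondary amine.
The closest candidate here is a dimethylamino group (-N(CH3)2), but the nitrogen has H0, not H1. No other fragment satisfies the full query, so there is no match.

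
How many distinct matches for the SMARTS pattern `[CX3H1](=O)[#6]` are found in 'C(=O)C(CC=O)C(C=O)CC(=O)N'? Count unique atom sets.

[CX3H1](=O)[#6] is the SMARTS for an aldehyde: an sp2 carbon with one H, double-bonded to O and single-bonded to carbon.
The molecule carries 3 separate instances of an aldehyde (-CHO) meeting every constraint; each maps to a distinct set of atoms, giving 3 matches.

3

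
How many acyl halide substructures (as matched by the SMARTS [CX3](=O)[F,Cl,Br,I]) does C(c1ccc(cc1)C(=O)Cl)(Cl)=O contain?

[CX3](=O)[F,Cl,Br,I] is the SMARTS for an acyl halide: a carbonyl carbon bonded to a halogen.
The molecule carries 2 separate instances of an acyl chloride (-C(=O)Cl) meeting every constraint; each maps to a distinct set of atoms, giving 2 matches.

2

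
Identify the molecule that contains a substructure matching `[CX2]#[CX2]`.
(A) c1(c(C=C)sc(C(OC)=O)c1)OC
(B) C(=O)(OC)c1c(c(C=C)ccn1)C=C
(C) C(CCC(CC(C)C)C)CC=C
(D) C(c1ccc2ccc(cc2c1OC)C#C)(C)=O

[CX2]#[CX2] describes a carbon-carbon triple bond (an alkyne).
(A) has a vinyl group (-CH=CH2) but the C=C is a double bond; both carbons are CX3, not CX2.
(B) has a vinyl group (-CH=CH2) but the C=C is a double bond; both carbons are CX3, not CX2.
(C) has a vinyl group (-CH=CH2) but the C=C is a double bond; both carbons are CX3, not CX2.
(D) contains an ethynyl group (-C#CH), which satisfies every atom and bond constraint.
So the answer is (D).

D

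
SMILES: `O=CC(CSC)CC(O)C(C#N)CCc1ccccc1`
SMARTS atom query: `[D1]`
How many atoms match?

The query [D1] means: atom with exactly one heavy-atom neighbour (degree 1).
Check the 20 heavy atoms by environment: 6× C (D2) → no; 3× C (D3) → no; 1× S (D2) → no; 1× C (D1) → match; 1× N (D1) → match; 1× c (aromatic, D3) → no; 5× c (aromatic, D2) → no; 2× O (D1) → match.
Summing the matching environments: 1 + 1 + 2 = 4 matching atoms.

4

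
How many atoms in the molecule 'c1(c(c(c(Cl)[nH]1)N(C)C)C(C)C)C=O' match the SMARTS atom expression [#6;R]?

4

The query [#6;R] means: carbon that is part of a ring.
Check the 14 heavy atoms by environment: 1× n (aromatic, in 5-ring) → no; 4× c (aromatic, in 5-ring) → match; 1× N (acyclic) → no; 6× C (acyclic) → no; 1× O (acyclic) → no; 1× Cl (acyclic) → no.
That gives 4 matching atoms.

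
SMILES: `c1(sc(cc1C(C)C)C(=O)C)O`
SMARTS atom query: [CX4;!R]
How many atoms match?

4

The query [CX4;!R] means: aliphatic carbon with four total connections, not in a ring.
Check the 12 heavy atoms by environment: 1× s (aromatic, X2, in 5-ring) → no; 4× c (aromatic, X3, in 5-ring) → no; 1× C (X3, acyclic) → no; 1× O (X1, acyclic) → no; 4× C (X4, acyclic) → match; 1× O (X2, acyclic) → no.
That gives 4 matching atoms.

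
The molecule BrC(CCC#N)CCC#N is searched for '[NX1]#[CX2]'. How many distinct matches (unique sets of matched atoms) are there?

2

[NX1]#[CX2] is the SMARTS for a nitrile: a nitrogen triple-bonded to a two-connected carbon.
The molecule carries 2 separate instances of a nitrile (-C#N) meeting every constraint; each maps to a distinct set of atoms, giving 2 matches.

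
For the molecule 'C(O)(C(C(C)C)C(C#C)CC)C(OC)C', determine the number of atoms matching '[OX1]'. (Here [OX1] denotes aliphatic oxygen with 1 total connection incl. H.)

0

The query [OX1] means: aliphatic oxygen with one total connection — typically a carbonyl =O or an oxide.
Check the 15 heavy atoms by environment: 11× C (X4) → no; 2× C (X2) → no; 2× O (X2) → no.
No environment satisfies the query, so 0 matching atoms.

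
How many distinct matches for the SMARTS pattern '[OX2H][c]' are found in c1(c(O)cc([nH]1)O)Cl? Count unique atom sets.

[OX2H][c] is the SMARTS for a phenol: a hydroxyl oxygen attached to an aromatic carbon.
The molecule carries 2 separate instances of a hydroxyl group (-OH) meeting every constraint; each maps to a distinct set of atoms, giving 2 matches.

2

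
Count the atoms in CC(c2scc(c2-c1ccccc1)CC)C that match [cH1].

6

Check the 16 heavy atoms by environment: 1× s (aromatic, H0) → no; 4× c (aromatic, H0) → no; 6× c (aromatic, H1) → match; 1× C (H2) → no; 3× C (H3) → no; 1× C (H1) → no.
That gives 6 matching atoms.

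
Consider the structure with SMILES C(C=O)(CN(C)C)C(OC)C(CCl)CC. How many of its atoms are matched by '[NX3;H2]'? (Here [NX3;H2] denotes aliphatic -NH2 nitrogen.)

0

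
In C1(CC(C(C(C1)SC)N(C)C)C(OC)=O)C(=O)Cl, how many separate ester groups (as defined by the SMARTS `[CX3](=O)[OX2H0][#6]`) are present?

1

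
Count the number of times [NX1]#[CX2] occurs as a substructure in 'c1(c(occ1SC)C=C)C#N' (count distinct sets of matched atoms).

1

[NX1]#[CX2] is the SMARTS for a nitrile: a nitrogen triple-bonded to a two-connected carbon.
Exactly one fragment in the molecule meets all constraints, giving 1 match.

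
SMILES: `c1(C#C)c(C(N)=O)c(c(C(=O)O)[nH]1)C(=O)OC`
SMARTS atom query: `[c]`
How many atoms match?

4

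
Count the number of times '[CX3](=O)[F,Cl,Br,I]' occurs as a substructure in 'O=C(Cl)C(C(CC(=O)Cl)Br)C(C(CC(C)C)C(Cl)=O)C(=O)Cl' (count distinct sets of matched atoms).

4

[CX3](=O)[F,Cl,Br,I] is the SMARTS for an acyl halide: a carbonyl carbon bonded to a halogen.
The molecule carries 4 separate instances of an acyl chloride (-C(=O)Cl) meeting every constraint; each maps to a distinct set of atoms, giving 4 matches.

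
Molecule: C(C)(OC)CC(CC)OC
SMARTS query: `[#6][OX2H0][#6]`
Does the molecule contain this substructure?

The pattern [#6][OX2H0][#6] describes an aliphatic oxygen bridging two carbons with no H on the oxygen — an ether.
The molecule carries a methoxy ether (-OCH3), whose atoms satisfy every constraint of the query, so the pattern matches.

Yes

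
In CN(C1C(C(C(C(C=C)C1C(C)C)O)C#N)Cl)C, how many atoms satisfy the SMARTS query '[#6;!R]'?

Check the 18 heavy atoms by environment: 6× C (in 6-ring) → no; 8× C (acyclic) → match; 2× N (acyclic) → no; 1× Cl (acyclic) → no; 1× O (acyclic) → no.
That gives 8 matching atoms.

8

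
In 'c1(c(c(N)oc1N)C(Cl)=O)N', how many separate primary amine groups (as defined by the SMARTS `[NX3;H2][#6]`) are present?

3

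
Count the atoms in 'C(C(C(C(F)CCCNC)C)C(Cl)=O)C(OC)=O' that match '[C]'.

12

The query [C] means: uppercase C matches aliphatic (non-aromatic) carbon only.
Check the 18 heavy atoms by environment: 12× C → match; 1× N → no; 3× O → no; 1× Cl → no; 1× F → no.
That gives 12 matching atoms.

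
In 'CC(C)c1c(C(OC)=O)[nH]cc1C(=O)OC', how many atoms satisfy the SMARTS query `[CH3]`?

Check the 16 heavy atoms by environment: 1× n (aromatic, H1) → no; 1× c (aromatic, H1) → no; 3× c (aromatic, H0) → no; 2× C (H0) → no; 4× O (H0) → no; 4× C (H3) → match; 1× C (H1) → no.
That gives 4 matching atoms.

4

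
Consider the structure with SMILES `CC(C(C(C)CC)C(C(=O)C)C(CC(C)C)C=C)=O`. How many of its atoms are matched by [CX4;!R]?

13

Check the 19 heavy atoms by environment: 13× C (X4, acyclic) → match; 4× C (X3, acyclic) → no; 2× O (X1, acyclic) → no.
That gives 13 matching atoms.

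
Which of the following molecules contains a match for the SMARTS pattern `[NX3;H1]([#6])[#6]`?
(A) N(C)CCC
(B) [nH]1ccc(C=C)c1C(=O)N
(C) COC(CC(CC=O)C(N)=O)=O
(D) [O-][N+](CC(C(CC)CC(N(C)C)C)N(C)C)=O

A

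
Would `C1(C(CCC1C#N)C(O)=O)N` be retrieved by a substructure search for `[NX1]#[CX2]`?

The pattern [NX1]#[CX2] describes a nitrogen triple-bonded to a two-connected carbon — a nitrile.
The molecule carries a nitrile (-C#N), whose atoms satisfy every constraint of the query, so the pattern matches.

Yes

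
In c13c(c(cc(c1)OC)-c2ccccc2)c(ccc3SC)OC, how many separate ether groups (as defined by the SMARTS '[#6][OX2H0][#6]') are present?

2

[#6][OX2H0][#6] is the SMARTS for an ether: an aliphatic oxygen bridging two carbons with no H on the oxygen.
The molecule carries 2 separate instances of a methoxy ether (-OCH3) meeting every constraint; each maps to a distinct set of atoms, giving 2 matches.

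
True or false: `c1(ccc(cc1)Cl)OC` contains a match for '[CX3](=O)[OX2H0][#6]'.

False

The pattern [CX3](=O)[OX2H0][#6] describes a carbonyl carbon bonded to an oxygen that is itself bonded to carbon (no H on that O) — an ester.
The closest candidate here is a methoxy ether (-OCH3), but the ether oxygen is not adjacent to a C=O carbon. No other fragment satisfies the full query, so there is no match.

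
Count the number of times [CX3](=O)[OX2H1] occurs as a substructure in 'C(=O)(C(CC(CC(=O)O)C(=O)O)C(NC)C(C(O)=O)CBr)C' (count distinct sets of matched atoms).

3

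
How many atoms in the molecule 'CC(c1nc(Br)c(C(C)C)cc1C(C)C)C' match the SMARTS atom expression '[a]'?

Check the 16 heavy atoms by environment: 1× n (aromatic) → match; 5× c (aromatic) → match; 9× C → no; 1× Br → no.
Summing the matching environments: 1 + 5 = 6 matching atoms.

6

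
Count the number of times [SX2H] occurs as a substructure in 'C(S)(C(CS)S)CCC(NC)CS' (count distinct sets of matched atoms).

[SX2H] is the SMARTS for a thiol: an aliphatic sulfur with two connections, one being H.
The molecule carries 4 separate instances of a thiol (-SH) meeting every constraint; each maps to a distinct set of atoms, giving 4 matches.

4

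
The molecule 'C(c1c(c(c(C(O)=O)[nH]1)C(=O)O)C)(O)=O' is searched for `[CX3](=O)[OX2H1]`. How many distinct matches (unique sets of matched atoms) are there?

3

[CX3](=O)[OX2H1] is the SMARTS for a carboxylic acid: an sp2 carbon double-bonded to O and single-bonded to an -OH oxygen.
The molecule carries 3 separate instances of a carboxylic acid group (-C(=O)OH) meeting every constraint; each maps to a distinct set of atoms, giving 3 matches.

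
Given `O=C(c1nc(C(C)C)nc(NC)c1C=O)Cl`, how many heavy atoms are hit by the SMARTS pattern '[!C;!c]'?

6

The query [!C;!c] means: neither aliphatic nor aromatic carbon — same as [!#6].
Check the 16 heavy atoms by environment: 2× n (aromatic) → match; 4× c (aromatic) → no; 6× C → no; 2× O → match; 1× Cl → match; 1× N → match.
Summing the matching environments: 2 + 2 + 1 + 1 = 6 matching atoms.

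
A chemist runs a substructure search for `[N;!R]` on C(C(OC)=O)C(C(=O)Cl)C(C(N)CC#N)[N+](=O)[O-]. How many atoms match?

3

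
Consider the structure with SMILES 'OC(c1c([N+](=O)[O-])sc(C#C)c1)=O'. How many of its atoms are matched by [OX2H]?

The query [OX2H] means: aliphatic oxygen with two connections, one of which is H — an -OH oxygen.
Check the 13 heavy atoms by environment: 1× s (aromatic, H0, X2) → no; 3× c (aromatic, H0, X3) → no; 1× c (aromatic, H1, X3) → no; 1× C (H0, X3) → no; 2× O (H0, X1) → no; 1× O (H1, X2) → match; 1× N (charge +1, H0, X3) → no; 1× O (charge -1, H0, X1) → no; 1× C (H0, X2) → no; 1× C (H1, X2) → no.
That gives 1 matching atom.

1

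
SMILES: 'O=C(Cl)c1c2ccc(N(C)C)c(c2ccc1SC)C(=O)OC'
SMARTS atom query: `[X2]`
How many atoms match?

2

The query [X2] means: any atom with exactly two total connections (bonds + H).
Check the 22 heavy atoms by environment: 10× c (aromatic, X3) → no; 1× S (X2) → match; 4× C (X4) → no; 1× N (X3) → no; 2× C (X3) → no; 2× O (X1) → no; 1× O (X2) → match; 1× Cl (X1) → no.
Summing the matching environments: 1 + 1 = 2 matching atoms.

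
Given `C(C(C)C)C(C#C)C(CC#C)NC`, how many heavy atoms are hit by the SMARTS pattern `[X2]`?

4

Check the 13 heavy atoms by environment: 8× C (X4) → no; 4× C (X2) → match; 1× N (X3) → no.
That gives 4 matching atoms.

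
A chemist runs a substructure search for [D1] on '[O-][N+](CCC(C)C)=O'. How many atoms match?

The query [D1] means: atom with exactly one heavy-atom neighbour (degree 1).
Check the 8 heavy atoms by environment: 2× C (D2) → no; 1× N (charge +1, D3) → no; 1× O (charge -1, D1) → match; 1× O (D1) → match; 1× C (D3) → no; 2× C (D1) → match.
Summing the matching environments: 1 + 1 + 2 = 4 matching atoms.

4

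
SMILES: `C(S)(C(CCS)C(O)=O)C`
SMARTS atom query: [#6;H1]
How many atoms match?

The query [#6;H1] means: any carbon bearing exactly one hydrogen.
Check the 10 heavy atoms by environment: 2× C (H2) → no; 2× C (H1) → match; 1× C (H3) → no; 2× S (H1) → no; 1× C (H0) → no; 1× O (H0) → no; 1× O (H1) → no.
That gives 2 matching atoms.

2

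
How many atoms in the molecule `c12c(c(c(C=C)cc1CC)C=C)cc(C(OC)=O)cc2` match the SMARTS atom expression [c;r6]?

The query [c;r6] means: aromatic carbon that belongs to a six-membered ring.
Check the 20 heavy atoms by environment: 10× c (aromatic, in 6-ring) → match; 8× C (acyclic) → no; 2× O (acyclic) → no.
That gives 10 matching atoms.

10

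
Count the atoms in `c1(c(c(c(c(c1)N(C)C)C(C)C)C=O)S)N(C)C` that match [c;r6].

6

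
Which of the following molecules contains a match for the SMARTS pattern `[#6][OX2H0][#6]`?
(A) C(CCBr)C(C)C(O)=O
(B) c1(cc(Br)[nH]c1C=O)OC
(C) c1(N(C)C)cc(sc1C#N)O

[#6][OX2H0][#6] describes an aliphatic oxygen bridging two carbons with no H on the oxygen (an ether).
(A) has a carboxylic acid group (-C(=O)OH) but the -OH oxygen has H1; the =O is OX1, not OX2.
(B) contains a methoxy ether (-OCH3), which satisfies every atom and bond constraint.
(C) has a hydroxyl group (-OH) but the oxygen has H1, not H0 bridging two carbons.
So the answer is (B).

B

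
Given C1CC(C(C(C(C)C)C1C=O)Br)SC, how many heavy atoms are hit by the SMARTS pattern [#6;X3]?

Check the 14 heavy atoms by environment: 10× C (X4) → no; 1× Br (X1) → no; 1× S (X2) → no; 1× C (X3) → match; 1× O (X1) → no.
That gives 1 matching atom.

1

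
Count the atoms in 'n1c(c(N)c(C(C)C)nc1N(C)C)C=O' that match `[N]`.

The query [N] means: uppercase N matches aliphatic (non-aromatic) nitrogen only.
Check the 15 heavy atoms by environment: 2× n (aromatic) → no; 4× c (aromatic) → no; 2× N → match; 6× C → no; 1× O → no.
That gives 2 matching atoms.

2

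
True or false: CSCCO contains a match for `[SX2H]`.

The pattern [SX2H] describes an aliphatic sulfur with two connections, one being H — a thiol.
The closest candidate here is a methylthio ether (-SCH3), but the sulfur has H0 (bonded to two carbons), not H1. No other fragment satisfies the full query, so there is no match.

False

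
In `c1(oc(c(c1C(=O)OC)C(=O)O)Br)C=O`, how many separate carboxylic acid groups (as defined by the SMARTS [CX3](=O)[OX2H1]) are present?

1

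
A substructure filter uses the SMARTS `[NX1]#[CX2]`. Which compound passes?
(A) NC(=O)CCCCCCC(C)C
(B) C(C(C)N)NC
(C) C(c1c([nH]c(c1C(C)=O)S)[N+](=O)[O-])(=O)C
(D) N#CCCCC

[NX1]#[CX2] describes a nitrogen triple-bonded to a two-connected carbon (a nitrile).
(A) has a primary amide (-C(=O)NH2) but the nitrogen is NX3, not NX1.
(B) has a primary amino group (-NH2) but the nitrogen is NX3 (three connections), not NX1 triple-bonded.
(C) has a nitro group (-[N+](=O)[O-]) but there is no C#N triple bond.
(D) contains a nitrile (-C#N), which satisfies every atom and bond constraint.
So the answer is (D).

D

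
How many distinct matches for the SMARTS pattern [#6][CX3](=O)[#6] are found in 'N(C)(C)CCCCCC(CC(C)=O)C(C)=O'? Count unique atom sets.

2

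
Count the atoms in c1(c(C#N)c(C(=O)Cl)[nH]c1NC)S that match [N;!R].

The query [N;!R] means: aliphatic nitrogen not in a ring.
Check the 13 heavy atoms by environment: 1× n (aromatic, in 5-ring) → no; 4× c (aromatic, in 5-ring) → no; 2× N (acyclic) → match; 3× C (acyclic) → no; 1× S (acyclic) → no; 1× O (acyclic) → no; 1× Cl (acyclic) → no.
That gives 2 matching atoms.

2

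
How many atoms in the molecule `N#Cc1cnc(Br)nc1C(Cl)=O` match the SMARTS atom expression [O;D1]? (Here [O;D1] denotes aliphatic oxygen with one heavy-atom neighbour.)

Check the 12 heavy atoms by environment: 2× n (aromatic, D2) → no; 3× c (aromatic, D3) → no; 1× c (aromatic, D2) → no; 1× Br (D1) → no; 1× C (D2) → no; 1× N (D1) → no; 1× C (D3) → no; 1× O (D1) → match; 1× Cl (D1) → no.
That gives 1 matching atom.

1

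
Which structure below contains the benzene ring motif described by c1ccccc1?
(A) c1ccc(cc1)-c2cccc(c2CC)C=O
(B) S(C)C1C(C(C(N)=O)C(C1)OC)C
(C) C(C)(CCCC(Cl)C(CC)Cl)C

c1ccccc1 describes six aromatic carbons in a ring (a benzene ring).
(A) contains a phenyl ring, which satisfies every atom and bond constraint.
(B) has a methyl group (-CH3) but no six-membered all-carbon aromatic ring is present.
(C) has a methyl group (-CH3) but no six-membered all-carbon aromatic ring is present.
So the answer is (A).

A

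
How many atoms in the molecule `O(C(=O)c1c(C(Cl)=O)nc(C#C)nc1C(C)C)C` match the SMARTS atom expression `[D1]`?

7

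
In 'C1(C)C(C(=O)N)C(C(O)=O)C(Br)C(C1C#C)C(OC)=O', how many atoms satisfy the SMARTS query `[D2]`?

2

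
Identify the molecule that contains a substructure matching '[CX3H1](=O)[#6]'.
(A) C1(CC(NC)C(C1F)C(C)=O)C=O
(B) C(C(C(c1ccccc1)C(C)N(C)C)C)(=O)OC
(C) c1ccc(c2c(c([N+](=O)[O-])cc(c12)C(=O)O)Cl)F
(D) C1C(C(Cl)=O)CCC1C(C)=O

A

[CX3H1](=O)[#6] describes an sp2 carbon with one H, double-bonded to O and single-bonded to carbon (an aldehyde).
(A) contains an aldehyde (-CHO), which satisfies every atom and bond constraint.
(B) has a methyl-ester group (-C(=O)OCH3) but the carbonyl carbon has H0, not H1.
(C) has a carboxylic acid group (-C(=O)OH) but the carbonyl carbon has H0 and is bonded to O, not H1.
(D) has an acetyl/ketone group (-C(=O)CH3) but the carbonyl carbon has H0 (two carbon neighbours), not H1.
So the answer is (A).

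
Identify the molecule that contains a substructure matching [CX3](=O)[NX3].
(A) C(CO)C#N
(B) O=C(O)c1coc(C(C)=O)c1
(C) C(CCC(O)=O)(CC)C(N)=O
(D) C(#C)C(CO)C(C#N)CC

[CX3](=O)[NX3] describes a carbonyl carbon bonded to a trivalent nitrogen (an amide).
(A) has a nitrile (-C#N) but the nitrile N is NX1 (triple-bonded), not NX3.
(B) has a carboxylic acid group (-C(=O)OH) but the carbonyl is bonded to O, not to an NX3 nitrogen.
(C) contains a primary amide (-C(=O)NH2), which satisfies every atom and bond constraint.
(D) has a nitrile (-C#N) but the nitrile N is NX1 (triple-bonded), not NX3.
So the answer is (C).

C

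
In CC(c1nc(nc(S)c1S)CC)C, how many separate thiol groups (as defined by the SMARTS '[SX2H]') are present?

[SX2H] is the SMARTS for a thiol: an aliphatic sulfur with two connections, one being H.
The molecule carries 2 separate instances of a thiol (-SH) meeting every constraint; each maps to a distinct set of atoms, giving 2 matches.

2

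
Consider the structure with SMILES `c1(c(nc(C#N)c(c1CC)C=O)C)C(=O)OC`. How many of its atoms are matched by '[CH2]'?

The query [CH2] means: aliphatic carbon with exactly two hydrogens.
Check the 17 heavy atoms by environment: 1× n (aromatic, H0) → no; 5× c (aromatic, H0) → no; 2× C (H0) → no; 3× O (H0) → no; 3× C (H3) → no; 1× C (H1) → no; 1× N (H0) → no; 1× C (H2) → match.
That gives 1 matching atom.

1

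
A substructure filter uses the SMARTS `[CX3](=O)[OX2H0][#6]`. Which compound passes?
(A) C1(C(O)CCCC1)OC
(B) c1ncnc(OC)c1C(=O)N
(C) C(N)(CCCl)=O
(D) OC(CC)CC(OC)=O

D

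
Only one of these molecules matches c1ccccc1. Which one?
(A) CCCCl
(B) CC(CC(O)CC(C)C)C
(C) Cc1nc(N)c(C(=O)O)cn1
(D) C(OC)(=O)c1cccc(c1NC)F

c1ccccc1 describes six aromatic carbons in a ring (a benzene ring).
(A) has a methyl group (-CH3) but no six-membered all-carbon aromatic ring is present.
(B) has a methyl group (-CH3) but no six-membered all-carbon aromatic ring is present.
(C) has a methyl group (-CH3) but no six-membered all-carbon aromatic ring is present.
(D) contains the required atom environment, so the pattern matches.
So the answer is (D).

D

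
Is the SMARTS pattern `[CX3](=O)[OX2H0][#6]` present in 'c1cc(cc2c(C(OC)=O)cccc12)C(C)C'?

The pattern [CX3](=O)[OX2H0][#6] describes a carbonyl carbon bonded to an oxygen that is itself bonded to carbon (no H on that O) — an ester.
The molecule carries a methyl-ester group (-C(=O)OCH3), whose atoms satisfy every constraint of the query, so the pattern matches.

Yes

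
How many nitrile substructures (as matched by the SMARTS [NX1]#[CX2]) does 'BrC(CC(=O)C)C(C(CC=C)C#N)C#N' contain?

2

[NX1]#[CX2] is the SMARTS for a nitrile: a nitrogen triple-bonded to a two-connected carbon.
The molecule carries 2 separate instances of a nitrile (-C#N) meeting every constraint; each maps to a distinct set of atoms, giving 2 matches.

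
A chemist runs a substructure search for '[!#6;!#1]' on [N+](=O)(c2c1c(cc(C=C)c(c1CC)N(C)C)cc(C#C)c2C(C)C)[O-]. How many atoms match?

4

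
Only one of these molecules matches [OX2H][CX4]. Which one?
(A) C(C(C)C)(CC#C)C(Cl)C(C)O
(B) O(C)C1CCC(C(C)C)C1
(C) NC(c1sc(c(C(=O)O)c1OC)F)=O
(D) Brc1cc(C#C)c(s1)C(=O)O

A

[OX2H][CX4] describes a hydroxyl oxygen bound to an sp3 (X4) carbon (an aliphatic alcohol).
(A) contains a hydroxyl group (-OH), which satisfies every atom and bond constraint.
(B) has a methoxy ether (-OCH3) but the oxygen has H0 (ether), not H1.
(C) has a methoxy ether (-OCH3) but the oxygen has H0 (ether), not H1.
(D) has a carboxylic acid group (-C(=O)OH) but the -OH is on a CX3 carbonyl carbon, not a CX4 carbon.
So the answer is (A).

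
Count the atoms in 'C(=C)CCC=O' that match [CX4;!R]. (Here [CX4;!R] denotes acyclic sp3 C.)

2

The query [CX4;!R] means: aliphatic carbon with four total connections, not in a ring.
Check the 6 heavy atoms by environment: 2× C (X4, acyclic) → match; 3× C (X3, acyclic) → no; 1× O (X1, acyclic) → no.
That gives 2 matching atoms.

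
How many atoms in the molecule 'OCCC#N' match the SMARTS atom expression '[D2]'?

3

The query [D2] means: atom with exactly two heavy-atom neighbours.
Check the 5 heavy atoms by environment: 3× C (D2) → match; 1× N (D1) → no; 1× O (D1) → no.
That gives 3 matching atoms.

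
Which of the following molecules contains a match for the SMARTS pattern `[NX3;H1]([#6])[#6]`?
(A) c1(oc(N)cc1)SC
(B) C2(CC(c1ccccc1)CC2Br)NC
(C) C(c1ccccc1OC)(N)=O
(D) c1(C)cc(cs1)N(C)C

B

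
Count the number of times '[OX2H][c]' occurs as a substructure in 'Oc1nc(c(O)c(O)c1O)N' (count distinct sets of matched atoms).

4

[OX2H][c] is the SMARTS for a phenol: a hydroxyl oxygen attached to an aromatic carbon.
The molecule carries 4 separate instances of a hydroxyl group (-OH) meeting every constraint; each maps to a distinct set of atoms, giving 4 matches.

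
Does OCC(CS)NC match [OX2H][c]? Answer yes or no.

No

The pattern [OX2H][c] describes a hydroxyl oxygen attached to an aromatic carbon — a phenol.
The closest candidate here is a hydroxyl group (-OH), but the -OH is on an aliphatic carbon, not an aromatic c. No other fragment satisfies the full query, so there is no match.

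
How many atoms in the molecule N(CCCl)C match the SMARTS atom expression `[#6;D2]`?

2

The query [#6;D2] means: any carbon bonded to exactly two heavy atoms.
Check the 5 heavy atoms by environment: 2× C (D2) → match; 1× N (D2) → no; 1× C (D1) → no; 1× Cl (D1) → no.
That gives 2 matching atoms.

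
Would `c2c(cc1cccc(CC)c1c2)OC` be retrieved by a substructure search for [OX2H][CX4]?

The pattern [OX2H][CX4] describes a hydroxyl oxygen bound to an sp3 (X4) carbon — an aliphatic alcohol.
The closest candidate here is a methoxy ether (-OCH3), but the oxygen has H0 (ether), not H1. No other fragment satisfies the full query, so there is no match.

No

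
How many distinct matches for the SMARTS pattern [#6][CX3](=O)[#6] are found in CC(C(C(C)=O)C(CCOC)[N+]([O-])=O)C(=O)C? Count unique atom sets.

2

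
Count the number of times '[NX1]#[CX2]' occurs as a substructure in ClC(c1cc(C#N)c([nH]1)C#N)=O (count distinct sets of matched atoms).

2

[NX1]#[CX2] is the SMARTS for a nitrile: a nitrogen triple-bonded to a two-connected carbon.
The molecule carries 2 separate instances of a nitrile (-C#N) meeting every constraint; each maps to a distinct set of atoms, giving 2 matches.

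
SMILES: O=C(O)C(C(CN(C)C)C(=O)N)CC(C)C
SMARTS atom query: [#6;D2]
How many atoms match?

2

The query [#6;D2] means: any carbon bonded to exactly two heavy atoms.
Check the 16 heavy atoms by environment: 2× C (D2) → match; 5× C (D3) → no; 4× C (D1) → no; 3× O (D1) → no; 1× N (D1) → no; 1× N (D3) → no.
That gives 2 matching atoms.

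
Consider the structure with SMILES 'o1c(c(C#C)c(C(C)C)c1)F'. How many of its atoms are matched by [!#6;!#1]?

Check the 11 heavy atoms by environment: 1× o (aromatic) → match; 4× c (aromatic) → no; 5× C → no; 1× F → match.
Summing the matching environments: 1 + 1 = 2 matching atoms.

2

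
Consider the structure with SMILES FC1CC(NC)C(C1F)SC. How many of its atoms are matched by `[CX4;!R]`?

2

The query [CX4;!R] means: aliphatic carbon with four total connections, not in a ring.
Check the 11 heavy atoms by environment: 5× C (X4, in 5-ring) → no; 1× S (X2, acyclic) → no; 2× C (X4, acyclic) → match; 2× F (X1, acyclic) → no; 1× N (X3, acyclic) → no.
That gives 2 matching atoms.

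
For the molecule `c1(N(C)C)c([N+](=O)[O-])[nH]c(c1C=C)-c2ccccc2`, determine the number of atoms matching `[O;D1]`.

Check the 19 heavy atoms by environment: 1× n (aromatic, D2) → no; 5× c (aromatic, D3) → no; 1× C (D2) → no; 3× C (D1) → no; 1× N (D3) → no; 5× c (aromatic, D2) → no; 1× N (charge +1, D3) → no; 1× O (charge -1, D1) → match; 1× O (D1) → match.
Summing the matching environments: 1 + 1 = 2 matching atoms.

2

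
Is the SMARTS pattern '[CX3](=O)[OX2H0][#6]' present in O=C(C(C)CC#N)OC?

The pattern [CX3](=O)[OX2H0][#6] describes a carbonyl carbon bonded to an oxygen that is itself bonded to carbon (no H on that O) — an ester.
The molecule carries a methyl-ester group (-C(=O)OCH3), whose atoms satisfy every constraint of the query, so the pattern matches.

Yes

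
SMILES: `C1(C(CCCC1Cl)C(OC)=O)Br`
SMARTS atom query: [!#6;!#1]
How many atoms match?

4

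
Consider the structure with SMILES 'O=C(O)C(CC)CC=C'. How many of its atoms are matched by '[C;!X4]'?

Check the 9 heavy atoms by environment: 4× C (X4) → no; 3× C (X3) → match; 1× O (X1) → no; 1× O (X2) → no.
That gives 3 matching atoms.

3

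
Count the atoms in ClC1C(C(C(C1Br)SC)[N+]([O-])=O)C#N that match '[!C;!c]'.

The query [!C;!c] means: neither aliphatic nor aromatic carbon — same as [!#6].
Check the 14 heavy atoms by environment: 7× C → no; 1× N (charge +1) → match; 1× O (charge -1) → match; 1× O → match; 1× Br → match; 1× N → match; 1× Cl → match; 1× S → match.
Summing the matching environments: 1 + 1 + 1 + 1 + 1 + 1 + 1 = 7 matching atoms.

7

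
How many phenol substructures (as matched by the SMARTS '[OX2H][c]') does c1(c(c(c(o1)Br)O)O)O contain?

3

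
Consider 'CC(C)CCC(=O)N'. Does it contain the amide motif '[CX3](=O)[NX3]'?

Yes

The pattern [CX3](=O)[NX3] describes a carbonyl carbon bonded to a trivalent nitrogen — an amide.
The molecule carries a primary amide (-C(=O)NH2), whose atoms satisfy every constraint of the query, so the pattern matches.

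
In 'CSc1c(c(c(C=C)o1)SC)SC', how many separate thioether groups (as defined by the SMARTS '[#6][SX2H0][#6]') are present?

3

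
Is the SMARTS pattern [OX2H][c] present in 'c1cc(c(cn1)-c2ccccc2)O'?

Yes

The pattern [OX2H][c] describes a hydroxyl oxygen attached to an aromatic carbon — a phenol.
The molecule carries a hydroxyl group (-OH), whose atoms satisfy every constraint of the query, so the pattern matches.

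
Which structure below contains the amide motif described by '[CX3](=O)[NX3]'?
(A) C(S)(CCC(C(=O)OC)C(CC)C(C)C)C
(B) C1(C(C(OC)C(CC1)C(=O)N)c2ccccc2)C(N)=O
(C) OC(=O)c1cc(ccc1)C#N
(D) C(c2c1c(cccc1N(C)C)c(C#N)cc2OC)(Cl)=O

B

[CX3](=O)[NX3] describes a carbonyl carbon bonded to a trivalent nitrogen (an amide).
(A) has a methyl-ester group (-C(=O)OCH3) but the carbonyl is bonded to O, not to an NX3 nitrogen.
(B) contains a primary amide (-C(=O)NH2), which satisfies every atom and bond constraint.
(C) has a carboxylic acid group (-C(=O)OH) but the carbonyl is bonded to O, not to an NX3 nitrogen.
(D) has a nitrile (-C#N) but the nitrile N is NX1 (triple-bonded), not NX3.
So the answer is (B).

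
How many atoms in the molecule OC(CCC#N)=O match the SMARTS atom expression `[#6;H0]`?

2

The query [#6;H0] means: any carbon with no attached hydrogen.
Check the 7 heavy atoms by environment: 2× C (H2) → no; 2× C (H0) → match; 1× N (H0) → no; 1× O (H0) → no; 1× O (H1) → no.
That gives 2 matching atoms.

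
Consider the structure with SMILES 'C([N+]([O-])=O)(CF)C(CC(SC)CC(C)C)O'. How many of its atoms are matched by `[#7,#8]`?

4

The query [#7,#8] means: nitrogen or oxygen (comma = OR).
Check the 16 heavy atoms by environment: 10× C → no; 2× O → match; 1× F → no; 1× N (charge +1) → match; 1× O (charge -1) → match; 1× S → no.
Summing the matching environments: 2 + 1 + 1 = 4 matching atoms.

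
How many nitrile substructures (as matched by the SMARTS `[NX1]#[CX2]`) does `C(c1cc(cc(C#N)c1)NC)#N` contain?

2

[NX1]#[CX2] is the SMARTS for a nitrile: a nitrogen triple-bonded to a two-connected carbon.
The molecule carries 2 separate instances of a nitrile (-C#N) meeting every constraint; each maps to a distinct set of atoms, giving 2 matches.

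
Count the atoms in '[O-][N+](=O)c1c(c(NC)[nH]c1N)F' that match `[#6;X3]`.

4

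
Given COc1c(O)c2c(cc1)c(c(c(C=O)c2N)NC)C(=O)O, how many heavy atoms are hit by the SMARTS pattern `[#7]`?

The query [#7] means: #7 matches any nitrogen atom regardless of aromaticity.
Check the 21 heavy atoms by environment: 10× c (aromatic) → no; 4× C → no; 5× O → no; 2× N → match.
That gives 2 matching atoms.

2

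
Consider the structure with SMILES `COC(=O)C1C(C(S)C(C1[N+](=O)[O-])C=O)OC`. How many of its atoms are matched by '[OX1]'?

Check the 17 heavy atoms by environment: 7× C (X4) → no; 1× N (charge +1, X3) → no; 1× O (charge -1, X1) → match; 3× O (X1) → match; 2× O (X2) → no; 2× C (X3) → no; 1× S (X2) → no.
Summing the matching environments: 1 + 3 = 4 matching atoms.

4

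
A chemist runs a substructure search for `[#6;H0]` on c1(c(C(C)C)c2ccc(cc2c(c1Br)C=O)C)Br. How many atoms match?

The query [#6;H0] means: any carbon with no attached hydrogen.
Check the 18 heavy atoms by environment: 7× c (aromatic, H0) → match; 3× c (aromatic, H1) → no; 2× C (H1) → no; 3× C (H3) → no; 2× Br (H0) → no; 1× O (H0) → no.
That gives 7 matching atoms.

7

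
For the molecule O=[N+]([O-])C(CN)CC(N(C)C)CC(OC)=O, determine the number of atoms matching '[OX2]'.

The query [OX2] means: aliphatic oxygen with two total connections — ether, hydroxyl, or ester single-bond O.
Check the 16 heavy atoms by environment: 8× C (X4) → no; 1× N (charge +1, X3) → no; 1× O (charge -1, X1) → no; 2× O (X1) → no; 2× N (X3) → no; 1× C (X3) → no; 1× O (X2) → match.
That gives 1 matching atom.

1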